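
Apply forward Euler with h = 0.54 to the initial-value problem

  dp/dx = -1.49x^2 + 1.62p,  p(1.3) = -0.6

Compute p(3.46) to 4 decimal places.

Euler: p_{n+1} = p_n + h·f(x_n, p_n).
x=1.300000, p=-0.600000: f=-3.490100 → p ← -0.600000 + 0.54·(-3.490100) = -2.484654
x=1.840000, p=-2.484654: f=-9.069683 → p ← -2.484654 + 0.54·(-9.069683) = -7.382283
x=2.380000, p=-7.382283: f=-20.399255 → p ← -7.382283 + 0.54·(-20.399255) = -18.397881
x=2.920000, p=-18.397881: f=-42.508903 → p ← -18.397881 + 0.54·(-42.508903) = -41.352688
p(3.46) ≈ -41.3527

-41.3527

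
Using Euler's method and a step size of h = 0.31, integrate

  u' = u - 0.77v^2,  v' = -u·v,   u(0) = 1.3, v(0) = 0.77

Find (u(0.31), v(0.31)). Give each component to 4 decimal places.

Euler on (u,v): u_{n+1} = u_n + h·u', v_{n+1} = v_n + h·v'.
0.000000: (1.300000, 0.770000); f=(0.843467, -1.001000) → (1.561475, 0.459690)
(u(0.31), v(0.31)) ≈ (1.5615, 0.4597)

1.5615, 0.4597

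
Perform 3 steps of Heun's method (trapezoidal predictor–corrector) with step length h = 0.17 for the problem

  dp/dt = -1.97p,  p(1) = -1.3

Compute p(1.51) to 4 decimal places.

Heun: k1 = f(t_n, p_n); k2 = f(t_n + h, p_n + h·k1); p_{n+1} = p_n + (h/2)·(k1 + k2).
t=1.000000, p=-1.300000:
  k1 = f(1.000000, -1.300000) = 2.561000
  k2 = f(1.170000, -0.864630) = 1.703321
  p ← -1.300000 + (0.17/2)·(2.561000 + 1.703321) = -0.937533
t=1.170000, p=-0.937533:
  k1 = f(1.170000, -0.937533) = 1.846939
  k2 = f(1.340000, -0.623553) = 1.228399
  p ← -0.937533 + (0.17/2)·(1.846939 + 1.228399) = -0.676129
t=1.340000, p=-0.676129:
  k1 = f(1.340000, -0.676129) = 1.331974
  k2 = f(1.510000, -0.449693) = 0.885896
  p ← -0.676129 + (0.17/2)·(1.331974 + 0.885896) = -0.487610
p(1.51) ≈ -0.4876

-0.4876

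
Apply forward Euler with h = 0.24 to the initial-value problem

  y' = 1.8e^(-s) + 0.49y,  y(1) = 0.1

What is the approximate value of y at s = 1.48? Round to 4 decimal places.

0.4275

Euler: y_{n+1} = y_n + h·f(s_n, y_n).
s=1.000000, y=0.100000: f=0.711183 → y ← 0.100000 + 0.24·0.711183 = 0.270684
s=1.240000, y=0.270684: f=0.653527 → y ← 0.270684 + 0.24·0.653527 = 0.427530
y(1.48) ≈ 0.4275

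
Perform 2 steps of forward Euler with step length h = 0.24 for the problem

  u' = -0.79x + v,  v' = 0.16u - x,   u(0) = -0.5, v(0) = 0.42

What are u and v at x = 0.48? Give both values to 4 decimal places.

-0.3485, 0.3279

Euler on (u,v): u_{n+1} = u_n + h·u', v_{n+1} = v_n + h·v'.
0.000000: (-0.500000, 0.420000); f=(0.420000, -0.080000) → (-0.399200, 0.400800)
0.240000: (-0.399200, 0.400800); f=(0.211200, -0.303872) → (-0.348512, 0.327871)
(u(0.48), v(0.48)) ≈ (-0.3485, 0.3279)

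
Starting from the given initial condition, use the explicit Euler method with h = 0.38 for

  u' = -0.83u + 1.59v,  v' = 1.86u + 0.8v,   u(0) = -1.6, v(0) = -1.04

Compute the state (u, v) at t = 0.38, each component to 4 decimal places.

-1.7237, -2.4870

Euler on (u,v): u_{n+1} = u_n + h·u', v_{n+1} = v_n + h·v'.
0.000000: (-1.600000, -1.040000); f=(-0.325600, -3.808000) → (-1.723728, -2.487040)
(u(0.38), v(0.38)) ≈ (-1.7237, -2.4870)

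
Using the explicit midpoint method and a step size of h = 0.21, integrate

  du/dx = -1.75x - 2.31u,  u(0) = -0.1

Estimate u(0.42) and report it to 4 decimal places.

Midpoint: k1 = f(x_n, u_n); k2 = f(x_n + h/2, u_n + (h/2)·k1); u_{n+1} = u_n + h·k2.
x=0.000000, u=-0.100000:
  k1 = f(0.000000, -0.100000) = 0.231000
  k2 = f(0.105000, -0.075745) = -0.008779
  u ← -0.100000 + 0.21·(-0.008779) = -0.101844
x=0.210000, u=-0.101844:
  k1 = f(0.210000, -0.101844) = -0.132241
  k2 = f(0.315000, -0.115729) = -0.283916
  u ← -0.101844 + 0.21·(-0.283916) = -0.161466
u(0.42) ≈ -0.1615

-0.1615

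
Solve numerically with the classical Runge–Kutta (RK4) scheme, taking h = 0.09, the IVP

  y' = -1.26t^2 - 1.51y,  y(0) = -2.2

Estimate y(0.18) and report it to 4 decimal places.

RK4: k1 = f(t_n, y_n); k2 = f(t_n + h/2, y_n + (h/2)·k1); k3 = f(t_n + h/2, y_n + (h/2)·k2); k4 = f(t_n + h, y_n + h·k3); y_{n+1} = y_n + (h/6)·(k1 + 2k2 + 2k3 + k4).
t=0.000000, y=-2.200000:
  k1 = f(0.000000, -2.200000) = 3.322000
  k2 = f(0.045000, -2.050510) = 3.093719
  k3 = f(0.045000, -2.060783) = 3.109230
  k4 = f(0.090000, -1.920169) = 2.889250
  y ← -2.200000 + (0.09/6)·(k1 + 2k2 + 2k3 + k4) = -1.920743
t=0.090000, y=-1.920743:
  k1 = f(0.090000, -1.920743) = 2.890116
  k2 = f(0.135000, -1.790688) = 2.680975
  k3 = f(0.135000, -1.800099) = 2.695186
  k4 = f(0.180000, -1.678176) = 2.493222
  y ← -1.920743 + (0.09/6)·(k1 + 2k2 + 2k3 + k4) = -1.678708
y(0.18) ≈ -1.6787

-1.6787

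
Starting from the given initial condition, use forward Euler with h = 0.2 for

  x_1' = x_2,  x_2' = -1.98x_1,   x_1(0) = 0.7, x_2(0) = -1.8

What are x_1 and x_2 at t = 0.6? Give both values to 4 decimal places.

-0.5178, -2.1820

Euler on (x_1,x_2): x_1_{n+1} = x_1_n + h·x_1', x_2_{n+1} = x_2_n + h·x_2'.
0.000000: (0.700000, -1.800000); f=(-1.800000, -1.386000) → (0.340000, -2.077200)
0.200000: (0.340000, -2.077200); f=(-2.077200, -0.673200) → (-0.075440, -2.211840)
0.400000: (-0.075440, -2.211840); f=(-2.211840, 0.149371) → (-0.517808, -2.181966)
(x_1(0.6), x_2(0.6)) ≈ (-0.5178, -2.1820)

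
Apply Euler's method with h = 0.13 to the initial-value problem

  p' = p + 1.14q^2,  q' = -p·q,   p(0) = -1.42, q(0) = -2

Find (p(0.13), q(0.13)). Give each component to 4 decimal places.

Euler on (p,q): p_{n+1} = p_n + h·p', q_{n+1} = q_n + h·q'.
0.000000: (-1.420000, -2.000000); f=(3.140000, -2.840000) → (-1.011800, -2.369200)
(p(0.13), q(0.13)) ≈ (-1.0118, -2.3692)

-1.0118, -2.3692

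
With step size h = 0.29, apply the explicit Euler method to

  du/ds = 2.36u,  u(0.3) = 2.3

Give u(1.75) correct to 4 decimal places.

Euler: u_{n+1} = u_n + h·f(s_n, u_n).
s=0.300000, u=2.300000: f=5.428000 → u ← 2.300000 + 0.29·5.428000 = 3.874120
s=0.590000, u=3.874120: f=9.142923 → u ← 3.874120 + 0.29·9.142923 = 6.525568
s=0.880000, u=6.525568: f=15.400340 → u ← 6.525568 + 0.29·15.400340 = 10.991666
s=1.170000, u=10.991666: f=25.940332 → u ← 10.991666 + 0.29·25.940332 = 18.514363
s=1.460000, u=18.514363: f=43.693896 → u ← 18.514363 + 0.29·43.693896 = 31.185593
u(1.75) ≈ 31.1856

31.1856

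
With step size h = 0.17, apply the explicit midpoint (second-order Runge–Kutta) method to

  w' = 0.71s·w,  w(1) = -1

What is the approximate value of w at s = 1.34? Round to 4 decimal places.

-1.3236

Midpoint: k1 = f(s_n, w_n); k2 = f(s_n + h/2, w_n + (h/2)·k1); w_{n+1} = w_n + h·k2.
s=1.000000, w=-1.000000:
  k1 = f(1.000000, -1.000000) = -0.710000
  k2 = f(1.085000, -1.060350) = -0.816841
  w ← -1.000000 + 0.17·(-0.816841) = -1.138863
s=1.170000, w=-1.138863:
  k1 = f(1.170000, -1.138863) = -0.946053
  k2 = f(1.255000, -1.219277) = -1.086437
  w ← -1.138863 + 0.17·(-1.086437) = -1.323557
w(1.34) ≈ -1.3236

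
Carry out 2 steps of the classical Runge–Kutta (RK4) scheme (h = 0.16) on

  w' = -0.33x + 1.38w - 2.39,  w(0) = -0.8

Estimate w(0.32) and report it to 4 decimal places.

-2.2253

RK4: k1 = f(x_n, w_n); k2 = f(x_n + h/2, w_n + (h/2)·k1); k3 = f(x_n + h/2, w_n + (h/2)·k2); k4 = f(x_n + h, w_n + h·k3); w_{n+1} = w_n + (h/6)·(k1 + 2k2 + 2k3 + k4).
x=0.000000, w=-0.800000:
  k1 = f(0.000000, -0.800000) = -3.494000
  k2 = f(0.080000, -1.079520) = -3.906138
  k3 = f(0.080000, -1.112491) = -3.951638
  k4 = f(0.160000, -1.432262) = -4.419322
  w ← -0.800000 + (0.16/6)·(k1 + 2k2 + 2k3 + k4) = -1.430103
x=0.160000, w=-1.430103:
  k1 = f(0.160000, -1.430103) = -4.416342
  k2 = f(0.240000, -1.783411) = -4.930307
  k3 = f(0.240000, -1.824528) = -4.987048
  k4 = f(0.320000, -2.228031) = -5.570283
  w ← -1.430103 + (0.16/6)·(k1 + 2k2 + 2k3 + k4) = -2.225339
w(0.32) ≈ -2.2253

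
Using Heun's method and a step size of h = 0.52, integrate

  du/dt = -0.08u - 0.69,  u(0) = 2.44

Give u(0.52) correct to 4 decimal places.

Heun: k1 = f(t_n, u_n); k2 = f(t_n + h, u_n + h·k1); u_{n+1} = u_n + (h/2)·(k1 + k2).
t=0.000000, u=2.440000:
  k1 = f(0.000000, 2.440000) = -0.885200
  k2 = f(0.520000, 1.979696) = -0.848376
  u ← 2.440000 + (0.52/2)·(-0.885200 + (-0.848376)) = 1.989270
u(0.52) ≈ 1.9893

1.9893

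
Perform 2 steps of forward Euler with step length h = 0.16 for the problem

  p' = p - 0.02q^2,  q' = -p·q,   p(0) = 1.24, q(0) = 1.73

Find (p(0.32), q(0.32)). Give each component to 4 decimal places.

Euler on (p,q): p_{n+1} = p_n + h·p', q_{n+1} = q_n + h·q'.
0.000000: (1.240000, 1.730000); f=(1.180142, -2.145200) → (1.428823, 1.386768)
0.160000: (1.428823, 1.386768); f=(1.390360, -1.981446) → (1.651280, 1.069737)
(p(0.32), q(0.32)) ≈ (1.6513, 1.0697)

1.6513, 1.0697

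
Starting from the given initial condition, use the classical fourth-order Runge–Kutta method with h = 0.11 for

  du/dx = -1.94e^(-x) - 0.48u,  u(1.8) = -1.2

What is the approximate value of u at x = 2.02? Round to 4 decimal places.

-1.1397

RK4: k1 = f(x_n, u_n); k2 = f(x_n + h/2, u_n + (h/2)·k1); k3 = f(x_n + h/2, u_n + (h/2)·k2); k4 = f(x_n + h, u_n + h·k3); u_{n+1} = u_n + (h/6)·(k1 + 2k2 + 2k3 + k4).
x=1.800000, u=-1.200000:
  k1 = f(1.800000, -1.200000) = 0.255320
  k2 = f(1.855000, -1.185957) = 0.265741
  k3 = f(1.855000, -1.185384) = 0.265466
  k4 = f(1.910000, -1.170799) = 0.274707
  u ← -1.200000 + (0.11/6)·(k1 + 2k2 + 2k3 + k4) = -1.170805
x=1.910000, u=-1.170805:
  k1 = f(1.910000, -1.170805) = 0.274711
  k2 = f(1.965000, -1.155696) = 0.282832
  k3 = f(1.965000, -1.155250) = 0.282617
  k4 = f(2.020000, -1.139717) = 0.289713
  u ← -1.170805 + (0.11/6)·(k1 + 2k2 + 2k3 + k4) = -1.139724
u(2.02) ≈ -1.1397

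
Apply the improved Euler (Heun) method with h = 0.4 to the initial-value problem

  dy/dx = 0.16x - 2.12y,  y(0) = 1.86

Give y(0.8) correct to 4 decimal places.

Heun: k1 = f(x_n, y_n); k2 = f(x_n + h, y_n + h·k1); y_{n+1} = y_n + (h/2)·(k1 + k2).
x=0.000000, y=1.860000:
  k1 = f(0.000000, 1.860000) = -3.943200
  k2 = f(0.400000, 0.282720) = -0.535366
  y ← 1.860000 + (0.4/2)·(-3.943200 + (-0.535366)) = 0.964287
x=0.400000, y=0.964287:
  k1 = f(0.400000, 0.964287) = -1.980288
  k2 = f(0.800000, 0.172172) = -0.237004
  y ← 0.964287 + (0.4/2)·(-1.980288 + (-0.237004)) = 0.520828
y(0.8) ≈ 0.5208

0.5208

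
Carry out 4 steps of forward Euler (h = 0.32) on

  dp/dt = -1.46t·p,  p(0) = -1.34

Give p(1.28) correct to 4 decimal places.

Euler: p_{n+1} = p_n + h·f(t_n, p_n).
t=0.000000, p=-1.340000: f=0.000000 → p ← -1.340000 + 0.32·0.000000 = -1.340000
t=0.320000, p=-1.340000: f=0.626048 → p ← -1.340000 + 0.32·0.626048 = -1.139665
t=0.640000, p=-1.139665: f=1.064903 → p ← -1.139665 + 0.32·1.064903 = -0.798896
t=0.960000, p=-0.798896: f=1.119732 → p ← -0.798896 + 0.32·1.119732 = -0.440581
p(1.28) ≈ -0.4406

-0.4406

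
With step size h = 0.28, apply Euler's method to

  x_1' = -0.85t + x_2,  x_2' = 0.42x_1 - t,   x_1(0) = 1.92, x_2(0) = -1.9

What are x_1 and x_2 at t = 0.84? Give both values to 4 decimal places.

Euler on (x_1,x_2): x_1_{n+1} = x_1_n + h·x_1', x_2_{n+1} = x_2_n + h·x_2'.
0.000000: (1.920000, -1.900000); f=(-1.900000, 0.806400) → (1.388000, -1.674208)
0.280000: (1.388000, -1.674208); f=(-1.912208, 0.302960) → (0.852582, -1.589379)
0.560000: (0.852582, -1.589379); f=(-2.065379, -0.201916) → (0.274276, -1.645916)
(x_1(0.84), x_2(0.84)) ≈ (0.2743, -1.6459)

0.2743, -1.6459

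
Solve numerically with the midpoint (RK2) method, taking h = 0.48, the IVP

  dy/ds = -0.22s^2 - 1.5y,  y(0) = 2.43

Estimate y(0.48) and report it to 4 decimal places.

1.3042

Midpoint: k1 = f(s_n, y_n); k2 = f(s_n + h/2, y_n + (h/2)·k1); y_{n+1} = y_n + h·k2.
s=0.000000, y=2.430000:
  k1 = f(0.000000, 2.430000) = -3.645000
  k2 = f(0.240000, 1.555200) = -2.345472
  y ← 2.430000 + 0.48·(-2.345472) = 1.304173
y(0.48) ≈ 1.3042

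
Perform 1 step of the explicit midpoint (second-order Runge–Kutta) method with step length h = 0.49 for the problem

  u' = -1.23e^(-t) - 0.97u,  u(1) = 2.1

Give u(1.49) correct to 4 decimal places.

1.2182

Midpoint: k1 = f(t_n, u_n); k2 = f(t_n + h/2, u_n + (h/2)·k1); u_{n+1} = u_n + h·k2.
t=1.000000, u=2.100000:
  k1 = f(1.000000, 2.100000) = -2.489492
  k2 = f(1.245000, 1.490075) = -1.799540
  u ← 2.100000 + 0.49·(-1.799540) = 1.218226
u(1.49) ≈ 1.2182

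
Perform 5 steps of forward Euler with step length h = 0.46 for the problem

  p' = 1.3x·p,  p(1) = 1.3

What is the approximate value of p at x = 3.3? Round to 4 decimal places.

54.6554

Euler: p_{n+1} = p_n + h·f(x_n, p_n).
x=1.000000, p=1.300000: f=1.690000 → p ← 1.300000 + 0.46·1.690000 = 2.077400
x=1.460000, p=2.077400: f=3.942905 → p ← 2.077400 + 0.46·3.942905 = 3.891136
x=1.920000, p=3.891136: f=9.712276 → p ← 3.891136 + 0.46·9.712276 = 8.358784
x=2.380000, p=8.358784: f=25.862076 → p ← 8.358784 + 0.46·25.862076 = 20.255339
x=2.840000, p=20.255339: f=74.782710 → p ← 20.255339 + 0.46·74.782710 = 54.655385
p(3.3) ≈ 54.6554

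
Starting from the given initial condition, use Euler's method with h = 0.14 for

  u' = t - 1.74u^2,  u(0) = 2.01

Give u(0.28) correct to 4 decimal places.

0.7891

Euler: u_{n+1} = u_n + h·f(t_n, u_n).
t=0.000000, u=2.010000: f=-7.029774 → u ← 2.010000 + 0.14·(-7.029774) = 1.025832
t=0.140000, u=1.025832: f=-1.691055 → u ← 1.025832 + 0.14·(-1.691055) = 0.789084
u(0.28) ≈ 0.7891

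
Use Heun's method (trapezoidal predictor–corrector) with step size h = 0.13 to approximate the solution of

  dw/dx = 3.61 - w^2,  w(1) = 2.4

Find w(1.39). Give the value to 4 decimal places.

Heun: k1 = f(x_n, w_n); k2 = f(x_n + h, w_n + h·k1); w_{n+1} = w_n + (h/2)·(k1 + k2).
x=1.000000, w=2.400000:
  k1 = f(1.000000, 2.400000) = -2.150000
  k2 = f(1.130000, 2.120500) = -0.886520
  w ← 2.400000 + (0.13/2)·(-2.150000 + (-0.886520)) = 2.202626
x=1.130000, w=2.202626:
  k1 = f(1.130000, 2.202626) = -1.241562
  k2 = f(1.260000, 2.041223) = -0.556592
  w ← 2.202626 + (0.13/2)·(-1.241562 + (-0.556592)) = 2.085746
x=1.260000, w=2.085746:
  k1 = f(1.260000, 2.085746) = -0.740337
  k2 = f(1.390000, 1.989502) = -0.348120
  w ← 2.085746 + (0.13/2)·(-0.740337 + (-0.348120)) = 2.014996
w(1.39) ≈ 2.0150

2.0150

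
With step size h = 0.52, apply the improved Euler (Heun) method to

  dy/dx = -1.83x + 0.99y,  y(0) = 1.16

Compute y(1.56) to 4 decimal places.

1.5897

Heun: k1 = f(x_n, y_n); k2 = f(x_n + h, y_n + h·k1); y_{n+1} = y_n + (h/2)·(k1 + k2).
x=0.000000, y=1.160000:
  k1 = f(0.000000, 1.160000) = 1.148400
  k2 = f(0.520000, 1.757168) = 0.787996
  y ← 1.160000 + (0.52/2)·(1.148400 + 0.787996) = 1.663463
x=0.520000, y=1.663463:
  k1 = f(0.520000, 1.663463) = 0.695228
  k2 = f(1.040000, 2.024982) = 0.101532
  y ← 1.663463 + (0.52/2)·(0.695228 + 0.101532) = 1.870621
x=1.040000, y=1.870621:
  k1 = f(1.040000, 1.870621) = -0.051285
  k2 = f(1.560000, 1.843952) = -1.029287
  y ← 1.870621 + (0.52/2)·(-0.051285 + (-1.029287)) = 1.589672
y(1.56) ≈ 1.5897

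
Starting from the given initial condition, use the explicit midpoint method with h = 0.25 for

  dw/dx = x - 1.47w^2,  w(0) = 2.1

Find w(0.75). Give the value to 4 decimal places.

0.9592

Midpoint: k1 = f(x_n, w_n); k2 = f(x_n + h/2, w_n + (h/2)·k1); w_{n+1} = w_n + h·k2.
x=0.000000, w=2.100000:
  k1 = f(0.000000, 2.100000) = -6.482700
  k2 = f(0.125000, 1.289662) = -2.319947
  w ← 2.100000 + 0.25·(-2.319947) = 1.520013
x=0.250000, w=1.520013:
  k1 = f(0.250000, 1.520013) = -3.146347
  k2 = f(0.375000, 1.126720) = -1.491161
  w ← 1.520013 + 0.25·(-1.491161) = 1.147223
x=0.500000, w=1.147223:
  k1 = f(0.500000, 1.147223) = -1.434697
  k2 = f(0.625000, 0.967886) = -0.752100
  w ← 1.147223 + 0.25·(-0.752100) = 0.959198
w(0.75) ≈ 0.9592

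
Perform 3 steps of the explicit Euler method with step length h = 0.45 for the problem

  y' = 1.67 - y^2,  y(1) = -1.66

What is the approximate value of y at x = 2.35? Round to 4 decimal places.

Euler: y_{n+1} = y_n + h·f(x_n, y_n).
x=1.000000, y=-1.660000: f=-1.085600 → y ← -1.660000 + 0.45·(-1.085600) = -2.148520
x=1.450000, y=-2.148520: f=-2.946138 → y ← -2.148520 + 0.45·(-2.946138) = -3.474282
x=1.900000, y=-3.474282: f=-10.400637 → y ← -3.474282 + 0.45·(-10.400637) = -8.154569
y(2.35) ≈ -8.1546

-8.1546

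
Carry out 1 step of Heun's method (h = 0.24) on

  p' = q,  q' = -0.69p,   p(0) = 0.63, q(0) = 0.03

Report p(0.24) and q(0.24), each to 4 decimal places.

0.6247, -0.0749

Heun on (p,q): k1 = f(x_n, state_n); k2 = f(x_n + h, state_n + h·k1); state_{n+1} = state_n + (h/2)·(k1 + k2).
0.000000: (0.630000, 0.030000)
  k1 = (0.030000, -0.434700)
  predictor → (0.637200, -0.074328)
  k2 = (-0.074328, -0.439668)
  → (0.624681, -0.074924)
(p(0.24), q(0.24)) ≈ (0.6247, -0.0749)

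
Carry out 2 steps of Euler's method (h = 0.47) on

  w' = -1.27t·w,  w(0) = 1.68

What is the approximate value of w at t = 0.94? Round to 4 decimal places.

1.2087

Euler: w_{n+1} = w_n + h·f(t_n, w_n).
t=0.000000, w=1.680000: f=0.000000 → w ← 1.680000 + 0.47·0.000000 = 1.680000
t=0.470000, w=1.680000: f=-1.002792 → w ← 1.680000 + 0.47·(-1.002792) = 1.208688
w(0.94) ≈ 1.2087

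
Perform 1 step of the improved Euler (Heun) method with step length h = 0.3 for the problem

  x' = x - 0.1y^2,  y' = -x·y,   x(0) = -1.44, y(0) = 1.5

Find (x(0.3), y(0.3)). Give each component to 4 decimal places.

Heun on (x,y): k1 = f(t_n, state_n); k2 = f(t_n + h, state_n + h·k1); state_{n+1} = state_n + (h/2)·(k1 + k2).
0.000000: (-1.440000, 1.500000)
  k1 = (-1.665000, 2.160000)
  predictor → (-1.939500, 2.148000)
  k2 = (-2.400890, 4.166046)
  → (-2.049884, 2.448907)
(x(0.3), y(0.3)) ≈ (-2.0499, 2.4489)

-2.0499, 2.4489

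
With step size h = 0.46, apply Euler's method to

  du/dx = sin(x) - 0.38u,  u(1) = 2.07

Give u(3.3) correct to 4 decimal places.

Euler: u_{n+1} = u_n + h·f(x_n, u_n).
x=1.000000, u=2.070000: f=0.054871 → u ← 2.070000 + 0.46·0.054871 = 2.095241
x=1.460000, u=2.095241: f=0.197677 → u ← 2.095241 + 0.46·0.197677 = 2.186172
x=1.920000, u=2.186172: f=0.108900 → u ← 2.186172 + 0.46·0.108900 = 2.236266
x=2.380000, u=2.236266: f=-0.159706 → u ← 2.236266 + 0.46·(-0.159706) = 2.162801
x=2.840000, u=2.162801: f=-0.524823 → u ← 2.162801 + 0.46·(-0.524823) = 1.921383
u(3.3) ≈ 1.9214

1.9214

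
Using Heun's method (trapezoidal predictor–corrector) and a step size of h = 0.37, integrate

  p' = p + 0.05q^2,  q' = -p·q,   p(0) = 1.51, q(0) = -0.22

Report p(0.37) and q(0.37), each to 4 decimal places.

2.1728, -0.1214

Heun on (p,q): k1 = f(s_n, state_n); k2 = f(s_n + h, state_n + h·k1); state_{n+1} = state_n + (h/2)·(k1 + k2).
0.000000: (1.510000, -0.220000)
  k1 = (1.512420, 0.332200)
  predictor → (2.069595, -0.097086)
  k2 = (2.070067, 0.200929)
  → (2.172760, -0.121371)
(p(0.37), q(0.37)) ≈ (2.1728, -0.1214)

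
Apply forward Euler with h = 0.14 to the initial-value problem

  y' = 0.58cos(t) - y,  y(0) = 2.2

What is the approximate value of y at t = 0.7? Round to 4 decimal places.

Euler: y_{n+1} = y_n + h·f(t_n, y_n).
t=0.000000, y=2.200000: f=-1.620000 → y ← 2.200000 + 0.14·(-1.620000) = 1.973200
t=0.140000, y=1.973200: f=-1.398875 → y ← 1.973200 + 0.14·(-1.398875) = 1.777358
t=0.280000, y=1.777358: f=-1.219945 → y ← 1.777358 + 0.14·(-1.219945) = 1.606565
t=0.420000, y=1.606565: f=-1.076974 → y ← 1.606565 + 0.14·(-1.076974) = 1.455789
t=0.560000, y=1.455789: f=-0.964381 → y ← 1.455789 + 0.14·(-0.964381) = 1.320776
y(0.7) ≈ 1.3208

1.3208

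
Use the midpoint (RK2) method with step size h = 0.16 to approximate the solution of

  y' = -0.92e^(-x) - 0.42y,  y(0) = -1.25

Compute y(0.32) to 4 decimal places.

Midpoint: k1 = f(x_n, y_n); k2 = f(x_n + h/2, y_n + (h/2)·k1); y_{n+1} = y_n + h·k2.
x=0.000000, y=-1.250000:
  k1 = f(0.000000, -1.250000) = -0.395000
  k2 = f(0.080000, -1.281600) = -0.310995
  y ← -1.250000 + 0.16·(-0.310995) = -1.299759
x=0.160000, y=-1.299759:
  k1 = f(0.160000, -1.299759) = -0.238073
  k2 = f(0.240000, -1.318805) = -0.169799
  y ← -1.299759 + 0.16·(-0.169799) = -1.326927
y(0.32) ≈ -1.3269

-1.3269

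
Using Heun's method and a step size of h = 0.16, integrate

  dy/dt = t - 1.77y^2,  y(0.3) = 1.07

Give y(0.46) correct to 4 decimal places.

0.8795

Heun: k1 = f(t_n, y_n); k2 = f(t_n + h, y_n + h·k1); y_{n+1} = y_n + (h/2)·(k1 + k2).
t=0.300000, y=1.070000:
  k1 = f(0.300000, 1.070000) = -1.726473
  k2 = f(0.460000, 0.793764) = -0.655209
  y ← 1.070000 + (0.16/2)·(-1.726473 + (-0.655209)) = 0.879465
y(0.46) ≈ 0.8795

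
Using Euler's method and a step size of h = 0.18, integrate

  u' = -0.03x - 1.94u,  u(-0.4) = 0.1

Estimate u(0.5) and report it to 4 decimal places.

0.0103

Euler: u_{n+1} = u_n + h·f(x_n, u_n).
x=-0.400000, u=0.100000: f=-0.182000 → u ← 0.100000 + 0.18·(-0.182000) = 0.067240
x=-0.220000, u=0.067240: f=-0.123846 → u ← 0.067240 + 0.18·(-0.123846) = 0.044948
x=-0.040000, u=0.044948: f=-0.085999 → u ← 0.044948 + 0.18·(-0.085999) = 0.029468
x=0.140000, u=0.029468: f=-0.061368 → u ← 0.029468 + 0.18·(-0.061368) = 0.018422
x=0.320000, u=0.018422: f=-0.045338 → u ← 0.018422 + 0.18·(-0.045338) = 0.010261
u(0.5) ≈ 0.0103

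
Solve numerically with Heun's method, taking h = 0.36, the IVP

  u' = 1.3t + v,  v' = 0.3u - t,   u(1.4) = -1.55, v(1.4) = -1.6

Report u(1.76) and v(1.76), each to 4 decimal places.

Heun on (u,v): k1 = f(t_n, state_n); k2 = f(t_n + h, state_n + h·k1); state_{n+1} = state_n + (h/2)·(k1 + k2).
1.400000: (-1.550000, -1.600000)
  k1 = (0.220000, -1.865000)
  predictor → (-1.470800, -2.271400)
  k2 = (0.016600, -2.201240)
  → (-1.507412, -2.331923)
(u(1.76), v(1.76)) ≈ (-1.5074, -2.3319)

-1.5074, -2.3319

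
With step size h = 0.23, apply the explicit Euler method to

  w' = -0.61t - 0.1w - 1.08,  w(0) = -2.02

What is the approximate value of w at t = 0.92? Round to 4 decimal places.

Euler: w_{n+1} = w_n + h·f(t_n, w_n).
t=0.000000, w=-2.020000: f=-0.878000 → w ← -2.020000 + 0.23·(-0.878000) = -2.221940
t=0.230000, w=-2.221940: f=-0.998106 → w ← -2.221940 + 0.23·(-0.998106) = -2.451504
t=0.460000, w=-2.451504: f=-1.115450 → w ← -2.451504 + 0.23·(-1.115450) = -2.708058
t=0.690000, w=-2.708058: f=-1.230094 → w ← -2.708058 + 0.23·(-1.230094) = -2.990979
w(0.92) ≈ -2.9910

-2.9910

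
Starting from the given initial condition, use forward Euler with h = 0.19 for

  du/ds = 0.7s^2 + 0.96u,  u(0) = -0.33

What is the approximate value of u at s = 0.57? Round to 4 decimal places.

-0.5206

Euler: u_{n+1} = u_n + h·f(s_n, u_n).
s=0.000000, u=-0.330000: f=-0.316800 → u ← -0.330000 + 0.19·(-0.316800) = -0.390192
s=0.190000, u=-0.390192: f=-0.349314 → u ← -0.390192 + 0.19·(-0.349314) = -0.456562
s=0.380000, u=-0.456562: f=-0.337219 → u ← -0.456562 + 0.19·(-0.337219) = -0.520633
u(0.57) ≈ -0.5206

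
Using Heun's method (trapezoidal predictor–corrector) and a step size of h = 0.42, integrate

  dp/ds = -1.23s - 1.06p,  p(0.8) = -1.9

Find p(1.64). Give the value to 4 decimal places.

Heun: k1 = f(s_n, p_n); k2 = f(s_n + h, p_n + h·k1); p_{n+1} = p_n + (h/2)·(k1 + k2).
s=0.800000, p=-1.900000:
  k1 = f(0.800000, -1.900000) = 1.030000
  k2 = f(1.220000, -1.467400) = 0.054844
  p ← -1.900000 + (0.42/2)·(1.030000 + 0.054844) = -1.672183
s=1.220000, p=-1.672183:
  k1 = f(1.220000, -1.672183) = 0.271914
  k2 = f(1.640000, -1.557979) = -0.365742
  p ← -1.672183 + (0.42/2)·(0.271914 + (-0.365742)) = -1.691887
p(1.64) ≈ -1.6919

-1.6919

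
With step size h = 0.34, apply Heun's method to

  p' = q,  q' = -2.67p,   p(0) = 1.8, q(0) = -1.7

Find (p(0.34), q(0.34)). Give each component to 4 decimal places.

Heun on (p,q): k1 = f(t_n, state_n); k2 = f(t_n + h, state_n + h·k1); state_{n+1} = state_n + (h/2)·(k1 + k2).
0.000000: (1.800000, -1.700000)
  k1 = (-1.700000, -4.806000)
  predictor → (1.222000, -3.334040)
  k2 = (-3.334040, -3.262740)
  → (0.944213, -3.071686)
(p(0.34), q(0.34)) ≈ (0.9442, -3.0717)

0.9442, -3.0717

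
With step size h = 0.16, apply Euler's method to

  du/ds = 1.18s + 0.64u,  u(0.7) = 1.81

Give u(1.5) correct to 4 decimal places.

4.0923

Euler: u_{n+1} = u_n + h·f(s_n, u_n).
s=0.700000, u=1.810000: f=1.984400 → u ← 1.810000 + 0.16·1.984400 = 2.127504
s=0.860000, u=2.127504: f=2.376403 → u ← 2.127504 + 0.16·2.376403 = 2.507728
s=1.020000, u=2.507728: f=2.808546 → u ← 2.507728 + 0.16·2.808546 = 2.957096
s=1.180000, u=2.957096: f=3.284941 → u ← 2.957096 + 0.16·3.284941 = 3.482686
s=1.340000, u=3.482686: f=3.810119 → u ← 3.482686 + 0.16·3.810119 = 4.092305
u(1.5) ≈ 4.0923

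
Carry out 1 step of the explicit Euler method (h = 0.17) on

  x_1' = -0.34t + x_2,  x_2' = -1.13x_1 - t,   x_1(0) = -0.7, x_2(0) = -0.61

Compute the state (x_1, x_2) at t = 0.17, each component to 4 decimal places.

-0.8037, -0.4755

Euler on (x_1,x_2): x_1_{n+1} = x_1_n + h·x_1', x_2_{n+1} = x_2_n + h·x_2'.
0.000000: (-0.700000, -0.610000); f=(-0.610000, 0.791000) → (-0.803700, -0.475530)
(x_1(0.17), x_2(0.17)) ≈ (-0.8037, -0.4755)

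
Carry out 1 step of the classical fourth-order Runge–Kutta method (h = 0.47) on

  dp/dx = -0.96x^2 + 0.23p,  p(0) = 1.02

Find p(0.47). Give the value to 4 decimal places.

1.1023

RK4: k1 = f(x_n, p_n); k2 = f(x_n + h/2, p_n + (h/2)·k1); k3 = f(x_n + h/2, p_n + (h/2)·k2); k4 = f(x_n + h, p_n + h·k3); p_{n+1} = p_n + (h/6)·(k1 + 2k2 + 2k3 + k4).
x=0.000000, p=1.020000:
  k1 = f(0.000000, 1.020000) = 0.234600
  k2 = f(0.235000, 1.075131) = 0.194264
  k3 = f(0.235000, 1.065652) = 0.192084
  k4 = f(0.470000, 1.110279) = 0.043300
  p ← 1.020000 + (0.47/6)·(k1 + 2k2 + 2k3 + k4) = 1.102297
p(0.47) ≈ 1.1023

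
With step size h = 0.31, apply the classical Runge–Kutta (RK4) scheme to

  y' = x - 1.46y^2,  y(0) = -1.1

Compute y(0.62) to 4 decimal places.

-13.1566

RK4: k1 = f(x_n, y_n); k2 = f(x_n + h/2, y_n + (h/2)·k1); k3 = f(x_n + h/2, y_n + (h/2)·k2); k4 = f(x_n + h, y_n + h·k3); y_{n+1} = y_n + (h/6)·(k1 + 2k2 + 2k3 + k4).
x=0.000000, y=-1.100000:
  k1 = f(0.000000, -1.100000) = -1.766600
  k2 = f(0.155000, -1.373823) = -2.600589
  k3 = f(0.155000, -1.503091) = -3.143554
  k4 = f(0.310000, -2.074502) = -5.973193
  y ← -1.100000 + (0.31/6)·(k1 + 2k2 + 2k3 + k4) = -2.093451
x=0.310000, y=-2.093451:
  k1 = f(0.310000, -2.093451) = -6.088502
  k2 = f(0.465000, -3.037169) = -13.002614
  k3 = f(0.465000, -4.108856) = -24.183737
  k4 = f(0.620000, -9.590409) = -133.664889
  y ← -2.093451 + (0.31/6)·(k1 + 2k2 + 2k3 + k4) = -13.156632
y(0.62) ≈ -13.1566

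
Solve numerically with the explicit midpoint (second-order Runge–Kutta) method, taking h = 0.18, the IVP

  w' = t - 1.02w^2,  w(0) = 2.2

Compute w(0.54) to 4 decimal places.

1.1469

Midpoint: k1 = f(t_n, w_n); k2 = f(t_n + h/2, w_n + (h/2)·k1); w_{n+1} = w_n + h·k2.
t=0.000000, w=2.200000:
  k1 = f(0.000000, 2.200000) = -4.936800
  k2 = f(0.090000, 1.755688) = -3.054089
  w ← 2.200000 + 0.18·(-3.054089) = 1.650264
t=0.180000, w=1.650264:
  k1 = f(0.180000, 1.650264) = -2.597839
  k2 = f(0.270000, 1.416458) = -1.776482
  w ← 1.650264 + 0.18·(-1.776482) = 1.330497
t=0.360000, w=1.330497:
  k1 = f(0.360000, 1.330497) = -1.445627
  k2 = f(0.450000, 1.200391) = -1.019757
  w ← 1.330497 + 0.18·(-1.019757) = 1.146941
w(0.54) ≈ 1.1469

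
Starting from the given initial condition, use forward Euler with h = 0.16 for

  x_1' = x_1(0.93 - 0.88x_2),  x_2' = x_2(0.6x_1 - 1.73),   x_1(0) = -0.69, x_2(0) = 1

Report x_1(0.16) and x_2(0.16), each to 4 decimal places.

Euler on (x_1,x_2): x_1_{n+1} = x_1_n + h·x_1', x_2_{n+1} = x_2_n + h·x_2'.
0.000000: (-0.690000, 1.000000); f=(-0.034500, -2.144000) → (-0.695520, 0.656960)
(x_1(0.16), x_2(0.16)) ≈ (-0.6955, 0.6570)

-0.6955, 0.6570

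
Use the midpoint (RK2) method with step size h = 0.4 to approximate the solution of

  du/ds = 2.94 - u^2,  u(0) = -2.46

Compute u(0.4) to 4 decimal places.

Midpoint: k1 = f(s_n, u_n); k2 = f(s_n + h/2, u_n + (h/2)·k1); u_{n+1} = u_n + h·k2.
s=0.000000, u=-2.460000:
  k1 = f(0.000000, -2.460000) = -3.111600
  k2 = f(0.200000, -3.082320) = -6.560697
  u ← -2.460000 + 0.4·(-6.560697) = -5.084279
u(0.4) ≈ -5.0843

-5.0843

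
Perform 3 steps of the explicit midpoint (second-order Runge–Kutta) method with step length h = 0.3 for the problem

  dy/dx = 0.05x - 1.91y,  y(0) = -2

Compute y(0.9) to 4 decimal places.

-0.4005

Midpoint: k1 = f(x_n, y_n); k2 = f(x_n + h/2, y_n + (h/2)·k1); y_{n+1} = y_n + h·k2.
x=0.000000, y=-2.000000:
  k1 = f(0.000000, -2.000000) = 3.820000
  k2 = f(0.150000, -1.427000) = 2.733070
  y ← -2.000000 + 0.3·2.733070 = -1.180079
x=0.300000, y=-1.180079:
  k1 = f(0.300000, -1.180079) = 2.268951
  k2 = f(0.450000, -0.839736) = 1.626396
  y ← -1.180079 + 0.3·1.626396 = -0.692160
x=0.600000, y=-0.692160:
  k1 = f(0.600000, -0.692160) = 1.352026
  k2 = f(0.750000, -0.489356) = 0.972170
  y ← -0.692160 + 0.3·0.972170 = -0.400509
y(0.9) ≈ -0.4005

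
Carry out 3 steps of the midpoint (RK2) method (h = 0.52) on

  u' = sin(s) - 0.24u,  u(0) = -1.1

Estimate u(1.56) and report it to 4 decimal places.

Midpoint: k1 = f(s_n, u_n); k2 = f(s_n + h/2, u_n + (h/2)·k1); u_{n+1} = u_n + h·k2.
s=0.000000, u=-1.100000:
  k1 = f(0.000000, -1.100000) = 0.264000
  k2 = f(0.260000, -1.031360) = 0.504607
  u ← -1.100000 + 0.52·0.504607 = -0.837604
s=0.520000, u=-0.837604:
  k1 = f(0.520000, -0.837604) = 0.697905
  k2 = f(0.780000, -0.656149) = 0.860755
  u ← -0.837604 + 0.52·0.860755 = -0.390012
s=1.040000, u=-0.390012:
  k1 = f(1.040000, -0.390012) = 0.956007
  k2 = f(1.300000, -0.141450) = 0.997506
  u ← -0.390012 + 0.52·0.997506 = 0.128692
u(1.56) ≈ 0.1287

0.1287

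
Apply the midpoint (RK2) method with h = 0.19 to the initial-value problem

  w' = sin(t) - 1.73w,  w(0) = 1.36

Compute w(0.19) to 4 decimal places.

1.0045

Midpoint: k1 = f(t_n, w_n); k2 = f(t_n + h/2, w_n + (h/2)·k1); w_{n+1} = w_n + h·k2.
t=0.000000, w=1.360000:
  k1 = f(0.000000, 1.360000) = -2.352800
  k2 = f(0.095000, 1.136484) = -1.871260
  w ← 1.360000 + 0.19·(-1.871260) = 1.004461
w(0.19) ≈ 1.0045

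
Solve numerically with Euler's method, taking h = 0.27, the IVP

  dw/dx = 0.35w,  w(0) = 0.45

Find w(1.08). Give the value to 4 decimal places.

0.6458

Euler: w_{n+1} = w_n + h·f(x_n, w_n).
x=0.000000, w=0.450000: f=0.157500 → w ← 0.450000 + 0.27·0.157500 = 0.492525
x=0.270000, w=0.492525: f=0.172384 → w ← 0.492525 + 0.27·0.172384 = 0.539069
x=0.540000, w=0.539069: f=0.188674 → w ← 0.539069 + 0.27·0.188674 = 0.590011
x=0.810000, w=0.590011: f=0.206504 → w ← 0.590011 + 0.27·0.206504 = 0.645767
w(1.08) ≈ 0.6458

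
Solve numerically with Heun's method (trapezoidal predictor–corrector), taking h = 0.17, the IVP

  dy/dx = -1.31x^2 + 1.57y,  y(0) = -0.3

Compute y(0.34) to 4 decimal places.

-0.5301

Heun: k1 = f(x_n, y_n); k2 = f(x_n + h, y_n + h·k1); y_{n+1} = y_n + (h/2)·(k1 + k2).
x=0.000000, y=-0.300000:
  k1 = f(0.000000, -0.300000) = -0.471000
  k2 = f(0.170000, -0.380070) = -0.634569
  y ← -0.300000 + (0.17/2)·(-0.471000 + (-0.634569)) = -0.393973
x=0.170000, y=-0.393973:
  k1 = f(0.170000, -0.393973) = -0.656397
  k2 = f(0.340000, -0.505561) = -0.945167
  y ← -0.393973 + (0.17/2)·(-0.656397 + (-0.945167)) = -0.530106
y(0.34) ≈ -0.5301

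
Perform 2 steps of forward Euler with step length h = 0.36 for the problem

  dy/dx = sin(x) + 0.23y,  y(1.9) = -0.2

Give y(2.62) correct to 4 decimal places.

Euler: y_{n+1} = y_n + h·f(x_n, y_n).
x=1.900000, y=-0.200000: f=0.900300 → y ← -0.200000 + 0.36·0.900300 = 0.124108
x=2.260000, y=0.124108: f=0.800298 → y ← 0.124108 + 0.36·0.800298 = 0.412215
y(2.62) ≈ 0.4122

0.4122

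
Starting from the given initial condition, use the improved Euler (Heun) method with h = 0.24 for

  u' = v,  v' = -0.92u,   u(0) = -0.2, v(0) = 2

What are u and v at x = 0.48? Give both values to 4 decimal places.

Heun on (u,v): k1 = f(x_n, state_n); k2 = f(x_n + h, state_n + h·k1); state_{n+1} = state_n + (h/2)·(k1 + k2).
0.000000: (-0.200000, 2.000000)
  k1 = (2.000000, 0.184000)
  predictor → (0.280000, 2.044160)
  k2 = (2.044160, -0.257600)
  → (0.285299, 1.991168)
0.240000: (0.285299, 1.991168)
  k1 = (1.991168, -0.262475)
  predictor → (0.763180, 1.928174)
  k2 = (1.928174, -0.702125)
  → (0.755620, 1.875416)
(u(0.48), v(0.48)) ≈ (0.7556, 1.8754)

0.7556, 1.8754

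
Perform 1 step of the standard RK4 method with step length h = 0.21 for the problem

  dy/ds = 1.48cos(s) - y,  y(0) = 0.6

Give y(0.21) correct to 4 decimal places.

0.7645

RK4: k1 = f(s_n, y_n); k2 = f(s_n + h/2, y_n + (h/2)·k1); k3 = f(s_n + h/2, y_n + (h/2)·k2); k4 = f(s_n + h, y_n + h·k3); y_{n+1} = y_n + (h/6)·(k1 + 2k2 + 2k3 + k4).
s=0.000000, y=0.600000:
  k1 = f(0.000000, 0.600000) = 0.880000
  k2 = f(0.105000, 0.692400) = 0.779449
  k3 = f(0.105000, 0.681842) = 0.790007
  k4 = f(0.210000, 0.765901) = 0.681584
  y ← 0.600000 + (0.21/6)·(k1 + 2k2 + 2k3 + k4) = 0.764517
y(0.21) ≈ 0.7645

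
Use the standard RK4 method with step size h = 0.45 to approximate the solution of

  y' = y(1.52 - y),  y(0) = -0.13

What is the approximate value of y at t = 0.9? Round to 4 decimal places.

RK4: k1 = f(t_n, y_n); k2 = f(t_n + h/2, y_n + (h/2)·k1); k3 = f(t_n + h/2, y_n + (h/2)·k2); k4 = f(t_n + h, y_n + h·k3); y_{n+1} = y_n + (h/6)·(k1 + 2k2 + 2k3 + k4).
t=0.000000, y=-0.130000:
  k1 = f(0.000000, -0.130000) = -0.214500
  k2 = f(0.225000, -0.178262) = -0.302737
  k3 = f(0.225000, -0.198116) = -0.340386
  k4 = f(0.450000, -0.283174) = -0.510611
  y ← -0.130000 + (0.45/6)·(k1 + 2k2 + 2k3 + k4) = -0.280852
t=0.450000, y=-0.280852:
  k1 = f(0.450000, -0.280852) = -0.505772
  k2 = f(0.675000, -0.394650) = -0.755618
  k3 = f(0.675000, -0.450866) = -0.888596
  k4 = f(0.900000, -0.680720) = -1.498073
  y ← -0.280852 + (0.45/6)·(k1 + 2k2 + 2k3 + k4) = -0.677772
y(0.9) ≈ -0.6778

-0.6778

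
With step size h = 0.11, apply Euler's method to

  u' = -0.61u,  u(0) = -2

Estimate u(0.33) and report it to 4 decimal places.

-1.6238

Euler: u_{n+1} = u_n + h·f(x_n, u_n).
x=0.000000, u=-2.000000: f=1.220000 → u ← -2.000000 + 0.11·1.220000 = -1.865800
x=0.110000, u=-1.865800: f=1.138138 → u ← -1.865800 + 0.11·1.138138 = -1.740605
x=0.220000, u=-1.740605: f=1.061769 → u ← -1.740605 + 0.11·1.061769 = -1.623810
u(0.33) ≈ -1.6238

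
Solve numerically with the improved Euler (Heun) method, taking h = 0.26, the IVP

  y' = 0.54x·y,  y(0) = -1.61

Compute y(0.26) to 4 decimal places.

-1.6394

Heun: k1 = f(x_n, y_n); k2 = f(x_n + h, y_n + h·k1); y_{n+1} = y_n + (h/2)·(k1 + k2).
x=0.000000, y=-1.610000:
  k1 = f(0.000000, -1.610000) = 0.000000
  k2 = f(0.260000, -1.610000) = -0.226044
  y ← -1.610000 + (0.26/2)·(0.000000 + (-0.226044)) = -1.639386
y(0.26) ≈ -1.6394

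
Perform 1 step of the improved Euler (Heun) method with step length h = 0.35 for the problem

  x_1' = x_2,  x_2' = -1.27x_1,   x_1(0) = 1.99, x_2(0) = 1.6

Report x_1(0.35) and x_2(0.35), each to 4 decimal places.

2.3952, 0.5910

Heun on (x_1,x_2): k1 = f(t_n, state_n); k2 = f(t_n + h, state_n + h·k1); state_{n+1} = state_n + (h/2)·(k1 + k2).
0.000000: (1.990000, 1.600000)
  k1 = (1.600000, -2.527300)
  predictor → (2.550000, 0.715445)
  k2 = (0.715445, -3.238500)
  → (2.395203, 0.590985)
(x_1(0.35), x_2(0.35)) ≈ (2.3952, 0.5910)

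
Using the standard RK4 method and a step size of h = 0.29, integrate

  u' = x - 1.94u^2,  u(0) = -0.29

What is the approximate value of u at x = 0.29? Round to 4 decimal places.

RK4: k1 = f(x_n, u_n); k2 = f(x_n + h/2, u_n + (h/2)·k1); k3 = f(x_n + h/2, u_n + (h/2)·k2); k4 = f(x_n + h, u_n + h·k3); u_{n+1} = u_n + (h/6)·(k1 + 2k2 + 2k3 + k4).
x=0.000000, u=-0.290000:
  k1 = f(0.000000, -0.290000) = -0.163154
  k2 = f(0.145000, -0.313657) = -0.045859
  k3 = f(0.145000, -0.296650) = -0.025722
  k4 = f(0.290000, -0.297459) = 0.118345
  u ← -0.290000 + (0.29/6)·(k1 + 2k2 + 2k3 + k4) = -0.299085
u(0.29) ≈ -0.2991

-0.2991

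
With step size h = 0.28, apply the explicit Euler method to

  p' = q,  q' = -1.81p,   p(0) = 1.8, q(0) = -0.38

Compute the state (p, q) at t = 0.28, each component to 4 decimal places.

Euler on (p,q): p_{n+1} = p_n + h·p', q_{n+1} = q_n + h·q'.
0.000000: (1.800000, -0.380000); f=(-0.380000, -3.258000) → (1.693600, -1.292240)
(p(0.28), q(0.28)) ≈ (1.6936, -1.2922)

1.6936, -1.2922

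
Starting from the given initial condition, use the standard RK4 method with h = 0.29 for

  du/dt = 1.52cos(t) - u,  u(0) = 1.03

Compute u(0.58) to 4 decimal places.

1.2034

RK4: k1 = f(t_n, u_n); k2 = f(t_n + h/2, u_n + (h/2)·k1); k3 = f(t_n + h/2, u_n + (h/2)·k2); k4 = f(t_n + h, u_n + h·k3); u_{n+1} = u_n + (h/6)·(k1 + 2k2 + 2k3 + k4).
t=0.000000, u=1.030000:
  k1 = f(0.000000, 1.030000) = 0.490000
  k2 = f(0.145000, 1.101050) = 0.402999
  k3 = f(0.145000, 1.088435) = 0.415614
  k4 = f(0.290000, 1.150528) = 0.306003
  u ← 1.030000 + (0.29/6)·(k1 + 2k2 + 2k3 + k4) = 1.147606
t=0.290000, u=1.147606:
  k1 = f(0.290000, 1.147606) = 0.308925
  k2 = f(0.435000, 1.192400) = 0.186042
  k3 = f(0.435000, 1.174582) = 0.203860
  k4 = f(0.580000, 1.206726) = 0.064698
  u ← 1.147606 + (0.29/6)·(k1 + 2k2 + 2k3 + k4) = 1.203355
u(0.58) ≈ 1.2034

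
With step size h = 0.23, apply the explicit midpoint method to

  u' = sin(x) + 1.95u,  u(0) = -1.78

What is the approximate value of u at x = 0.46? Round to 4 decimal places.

Midpoint: k1 = f(x_n, u_n); k2 = f(x_n + h/2, u_n + (h/2)·k1); u_{n+1} = u_n + h·k2.
x=0.000000, u=-1.780000:
  k1 = f(0.000000, -1.780000) = -3.471000
  k2 = f(0.115000, -2.179165) = -4.134625
  u ← -1.780000 + 0.23·(-4.134625) = -2.730964
x=0.230000, u=-2.730964:
  k1 = f(0.230000, -2.730964) = -5.097402
  k2 = f(0.345000, -3.317165) = -6.130275
  u ← -2.730964 + 0.23·(-6.130275) = -4.140927
u(0.46) ≈ -4.1409

-4.1409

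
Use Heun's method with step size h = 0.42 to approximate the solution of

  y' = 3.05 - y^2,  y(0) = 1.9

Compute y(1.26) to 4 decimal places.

1.7819

Heun: k1 = f(x_n, y_n); k2 = f(x_n + h, y_n + h·k1); y_{n+1} = y_n + (h/2)·(k1 + k2).
x=0.000000, y=1.900000:
  k1 = f(0.000000, 1.900000) = -0.560000
  k2 = f(0.420000, 1.664800) = 0.278441
  y ← 1.900000 + (0.42/2)·(-0.560000 + 0.278441) = 1.840873
x=0.420000, y=1.840873:
  k1 = f(0.420000, 1.840873) = -0.338812
  k2 = f(0.840000, 1.698572) = 0.164855
  y ← 1.840873 + (0.42/2)·(-0.338812 + 0.164855) = 1.804342
x=0.840000, y=1.804342:
  k1 = f(0.840000, 1.804342) = -0.205648
  k2 = f(1.260000, 1.717969) = 0.098582
  y ← 1.804342 + (0.42/2)·(-0.205648 + 0.098582) = 1.781858
y(1.26) ≈ 1.7819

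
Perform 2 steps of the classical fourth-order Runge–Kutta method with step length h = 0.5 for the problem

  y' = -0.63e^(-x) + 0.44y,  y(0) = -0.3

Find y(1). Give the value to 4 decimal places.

-0.9842

RK4: k1 = f(x_n, y_n); k2 = f(x_n + h/2, y_n + (h/2)·k1); k3 = f(x_n + h/2, y_n + (h/2)·k2); k4 = f(x_n + h, y_n + h·k3); y_{n+1} = y_n + (h/6)·(k1 + 2k2 + 2k3 + k4).
x=0.000000, y=-0.300000:
  k1 = f(0.000000, -0.300000) = -0.762000
  k2 = f(0.250000, -0.490500) = -0.706464
  k3 = f(0.250000, -0.476616) = -0.700356
  k4 = f(0.500000, -0.650178) = -0.668193
  y ← -0.300000 + (0.5/6)·(k1 + 2k2 + 2k3 + k4) = -0.653653
x=0.500000, y=-0.653653:
  k1 = f(0.500000, -0.653653) = -0.669722
  k2 = f(0.750000, -0.821083) = -0.658867
  k3 = f(0.750000, -0.818370) = -0.657674
  k4 = f(1.000000, -0.982490) = -0.664059
  y ← -0.653653 + (0.5/6)·(k1 + 2k2 + 2k3 + k4) = -0.984225
y(1) ≈ -0.9842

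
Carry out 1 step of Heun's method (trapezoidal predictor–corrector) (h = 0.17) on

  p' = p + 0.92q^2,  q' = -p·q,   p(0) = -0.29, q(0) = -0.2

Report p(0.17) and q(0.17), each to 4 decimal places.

-0.3364, -0.2109

Heun on (p,q): k1 = f(t_n, state_n); k2 = f(t_n + h, state_n + h·k1); state_{n+1} = state_n + (h/2)·(k1 + k2).
0.000000: (-0.290000, -0.200000)
  k1 = (-0.253200, -0.058000)
  predictor → (-0.333044, -0.209860)
  k2 = (-0.292526, -0.069893)
  → (-0.336387, -0.210871)
(p(0.17), q(0.17)) ≈ (-0.3364, -0.2109)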